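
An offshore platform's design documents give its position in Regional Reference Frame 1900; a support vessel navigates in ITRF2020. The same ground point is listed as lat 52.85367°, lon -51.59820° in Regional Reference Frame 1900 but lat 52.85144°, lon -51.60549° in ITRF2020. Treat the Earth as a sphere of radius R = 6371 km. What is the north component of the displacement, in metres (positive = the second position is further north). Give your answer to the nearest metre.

Δφ = 52.85144° − 52.85367° = -0.00223°; Δλ = -51.60549° − -51.59820° = -0.00729°.
1° along a meridian = πR/180 = 111195 m.
ΔN = Δφ × 111195 = -248.0 m; ΔE = Δλ × 111195 × cos(52.85367°) = -0.00729 × 111195 × 0.603853 = -489.5 m.

ΔN = -248 m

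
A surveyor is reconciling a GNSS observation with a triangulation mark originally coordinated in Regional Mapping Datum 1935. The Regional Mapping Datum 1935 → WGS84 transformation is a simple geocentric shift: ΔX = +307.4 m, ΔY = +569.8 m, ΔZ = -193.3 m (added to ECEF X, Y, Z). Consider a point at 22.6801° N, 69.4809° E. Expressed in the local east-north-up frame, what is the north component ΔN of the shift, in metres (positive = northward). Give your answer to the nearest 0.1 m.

At φ = 22.6801°, λ = 69.4809°: sin φ = 0.385586, cos φ = 0.922672, sin λ = 0.936555, cos λ = 0.350520.
ΔN = −sin φ cos λ·ΔX − sin φ sin λ·ΔY + cos φ·ΔZ = −(0.385586)(0.350520)(307.4) − (0.385586)(0.936555)(569.8) + (0.922672)(-193.3) = -425.67 m.

ΔN = -425.7 m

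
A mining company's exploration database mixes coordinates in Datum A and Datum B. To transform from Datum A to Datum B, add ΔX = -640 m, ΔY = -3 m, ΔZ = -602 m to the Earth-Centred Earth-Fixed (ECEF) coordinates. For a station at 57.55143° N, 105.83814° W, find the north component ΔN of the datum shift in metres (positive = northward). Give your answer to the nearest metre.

At φ = 57.55143°, λ = -105.83814°: sin φ = 0.843873, cos φ = 0.536542, sin λ = -0.962037, cos λ = -0.272921.
ΔN = −sin φ cos λ·ΔX − sin φ sin λ·ΔY + cos φ·ΔZ = −(0.843873)(-0.272921)(-640) − (0.843873)(-0.962037)(-3) + (0.536542)(-602) = -472.83 m.

ΔN = -473 m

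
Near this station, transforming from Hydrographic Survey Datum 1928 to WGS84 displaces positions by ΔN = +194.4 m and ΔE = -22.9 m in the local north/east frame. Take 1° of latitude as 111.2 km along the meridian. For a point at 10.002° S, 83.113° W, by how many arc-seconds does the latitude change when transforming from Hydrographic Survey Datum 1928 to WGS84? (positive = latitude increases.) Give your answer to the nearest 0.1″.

1° of latitude = 111.2 km, so Δφ = 194.4 / 111200 = 0.0017482° = 6.294″.

Δφ = 6.3″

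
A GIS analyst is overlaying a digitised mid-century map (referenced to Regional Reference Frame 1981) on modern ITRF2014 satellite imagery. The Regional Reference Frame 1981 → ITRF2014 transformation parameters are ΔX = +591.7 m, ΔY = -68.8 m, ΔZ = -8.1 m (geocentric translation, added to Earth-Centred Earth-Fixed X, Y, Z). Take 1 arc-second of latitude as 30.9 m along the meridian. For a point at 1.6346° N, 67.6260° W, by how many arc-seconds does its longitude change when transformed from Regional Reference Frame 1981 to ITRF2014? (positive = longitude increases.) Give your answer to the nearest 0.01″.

sin φ = 0.028525, cos φ = 0.999593, sin λ = -0.924719, cos λ = 0.380651.
East component: ΔE = −sin λ·ΔX + cos λ·ΔY = −(-0.924719)(591.7) + (0.380651)(-68.8) = 520.97 m.
1° of latitude spans 3600 × 30.90 = 111240 m; at latitude φ, 1° of longitude spans that × cos φ = 111194.7 m, so Δλ = 520.97 / 111194.7 × 3600 = 16.867″.

Δλ = 16.87″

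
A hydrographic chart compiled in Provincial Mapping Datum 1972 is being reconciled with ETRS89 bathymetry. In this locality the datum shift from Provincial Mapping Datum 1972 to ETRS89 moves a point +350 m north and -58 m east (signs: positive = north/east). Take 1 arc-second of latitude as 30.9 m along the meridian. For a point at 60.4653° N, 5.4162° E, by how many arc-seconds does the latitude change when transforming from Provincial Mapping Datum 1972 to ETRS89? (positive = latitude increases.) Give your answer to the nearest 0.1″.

1″ of latitude = 30.90 m, so Δφ = 350.0 / 30.90 = 11.327″.

Δφ = 11.3″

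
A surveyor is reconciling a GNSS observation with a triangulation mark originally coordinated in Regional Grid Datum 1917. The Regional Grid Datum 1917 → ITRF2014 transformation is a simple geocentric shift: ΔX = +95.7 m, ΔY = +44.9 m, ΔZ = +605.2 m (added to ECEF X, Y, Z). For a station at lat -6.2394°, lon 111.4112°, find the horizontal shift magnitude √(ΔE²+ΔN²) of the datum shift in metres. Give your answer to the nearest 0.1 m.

At φ = -6.2394°, λ = 111.4112°: sin φ = -0.108683, cos φ = 0.994076, sin λ = 0.930984, cos λ = -0.365059.
ΔE = −sin λ·ΔX + cos λ·ΔY = −(0.930984)·(95.7) + (-0.365059)·(44.9) = -105.49 m.
ΔN = −sin φ cos λ·ΔX − sin φ sin λ·ΔY + cos φ·ΔZ = −(-0.108683)(-0.365059)(95.7) − (-0.108683)(0.930984)(44.9) + (0.994076)(605.2) = 602.36 m.
Horizontal magnitude = √(ΔE² + ΔN²) = √((-105.49)² + 602.36²) = 611.53 m.

611.5 m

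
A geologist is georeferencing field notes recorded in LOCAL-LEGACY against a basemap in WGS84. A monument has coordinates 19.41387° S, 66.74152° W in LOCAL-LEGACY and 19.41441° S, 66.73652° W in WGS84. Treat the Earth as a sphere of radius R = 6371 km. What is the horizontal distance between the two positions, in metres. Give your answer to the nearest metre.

Δφ = -19.41441° − -19.41387° = -0.00054°; Δλ = -66.73652° − -66.74152° = +0.00500°.
1° along a meridian = πR/180 = 111195 m.
ΔN = Δφ × 111195 = -60.0 m; ΔE = Δλ × 111195 × cos(-19.41387°) = +0.00500 × 111195 × 0.943142 = 524.4 m.
Distance = √(ΔE² + ΔN²) = √(524.4² + (-60.0)²) = 527.8 m.

528 m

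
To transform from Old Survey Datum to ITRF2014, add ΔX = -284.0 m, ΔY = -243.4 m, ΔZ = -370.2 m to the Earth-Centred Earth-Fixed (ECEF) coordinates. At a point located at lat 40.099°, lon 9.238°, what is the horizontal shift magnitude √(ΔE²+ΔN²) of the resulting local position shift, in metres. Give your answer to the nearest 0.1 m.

The local east axis at (φ, λ) is (−sin λ, cos λ, 0), so ΔE = −sin(9.238°)·(-284.0) + cos(9.238°)·(-243.4) = -194.65 m.
The local north axis is (−sin φ cos λ, −sin φ sin λ, cos φ), giving ΔN = 180.555 + 25.168 − 283.178 = -77.46 m.
Horizontal magnitude = √(ΔE² + ΔN²) = √((-194.65)² + (-77.46)²) = 209.50 m.

209.5 m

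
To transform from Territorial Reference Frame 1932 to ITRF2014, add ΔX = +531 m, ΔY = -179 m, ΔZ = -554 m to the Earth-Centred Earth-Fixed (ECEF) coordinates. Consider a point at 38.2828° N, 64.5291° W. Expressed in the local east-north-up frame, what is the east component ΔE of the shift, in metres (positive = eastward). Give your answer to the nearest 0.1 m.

At φ = 38.2828°, λ = -64.5291°: sin φ = 0.619543, cos φ = 0.784962, sin λ = -0.902804, cos λ = 0.430053.
ΔE = −sin λ·ΔX + cos λ·ΔY = −(-0.902804)·(531) + (0.430053)·(-179) = 402.41 m.

ΔE = 402.4 m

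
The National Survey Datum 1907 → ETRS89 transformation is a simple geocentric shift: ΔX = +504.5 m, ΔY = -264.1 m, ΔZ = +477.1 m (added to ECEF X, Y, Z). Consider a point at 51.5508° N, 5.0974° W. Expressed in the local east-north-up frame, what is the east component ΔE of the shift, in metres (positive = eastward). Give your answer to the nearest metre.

At φ = 51.5508°, λ = -5.0974°: sin φ = 0.783160, cos φ = 0.621821, sin λ = -0.088849, cos λ = 0.996045.
ΔE = −sin λ·ΔX + cos λ·ΔY = −(-0.088849)·(504.5) + (0.996045)·(-264.1) = -218.23 m.

ΔE = -218 m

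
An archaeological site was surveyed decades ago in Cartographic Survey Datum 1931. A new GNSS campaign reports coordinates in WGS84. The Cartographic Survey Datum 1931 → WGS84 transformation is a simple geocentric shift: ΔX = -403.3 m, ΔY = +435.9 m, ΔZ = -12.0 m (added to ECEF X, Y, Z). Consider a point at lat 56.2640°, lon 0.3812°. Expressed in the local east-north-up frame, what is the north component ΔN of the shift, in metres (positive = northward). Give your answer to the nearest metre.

ΔN = 326 m

At φ = 56.2640°, λ = 0.3812°: sin φ = 0.831605, cos φ = 0.555367, sin λ = 0.006653, cos λ = 0.999978.
ΔN = −sin φ cos λ·ΔX − sin φ sin λ·ΔY + cos φ·ΔZ = −(0.831605)(0.999978)(-403.3) − (0.831605)(0.006653)(435.9) + (0.555367)(-12.0) = 326.30 m.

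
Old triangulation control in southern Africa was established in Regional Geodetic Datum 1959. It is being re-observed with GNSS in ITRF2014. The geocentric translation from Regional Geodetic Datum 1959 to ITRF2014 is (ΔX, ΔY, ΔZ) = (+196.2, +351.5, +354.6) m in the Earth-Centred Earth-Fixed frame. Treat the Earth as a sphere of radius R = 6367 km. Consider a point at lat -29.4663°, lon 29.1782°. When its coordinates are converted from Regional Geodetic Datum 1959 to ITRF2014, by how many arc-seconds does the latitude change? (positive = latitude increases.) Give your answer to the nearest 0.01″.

sin φ = -0.491912, cos φ = 0.870645, sin λ = 0.487527, cos λ = 0.873108.
North component: ΔN = −sin φ cos λ·ΔX − sin φ sin λ·ΔY + cos φ·ΔZ = −(-0.491912)(0.873108)(196.2) − (-0.491912)(0.487527)(351.5) + (0.870645)(354.6) = 477.29 m.
1° of latitude spans πR/180 = 111125 m, so Δφ = 477.29 / 111125 × 3600 = 15.462″.

Δφ = 15.46″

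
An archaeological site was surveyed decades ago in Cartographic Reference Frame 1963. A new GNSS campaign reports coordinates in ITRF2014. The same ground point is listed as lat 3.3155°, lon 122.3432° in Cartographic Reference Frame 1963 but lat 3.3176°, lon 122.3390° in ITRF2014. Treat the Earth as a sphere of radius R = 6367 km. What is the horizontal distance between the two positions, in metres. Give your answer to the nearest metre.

521 m

Δφ = 3.3176° − 3.3155° = +0.0021°; Δλ = 122.3390° − 122.3432° = -0.0042°.
1° along a meridian = πR/180 = 111125 m.
ΔN = Δφ × 111125 = 233.4 m; ΔE = Δλ × 111125 × cos(3.3155°) = -0.0042 × 111125 × 0.998326 = -465.9 m.
Distance = √(ΔE² + ΔN²) = √((-465.9)² + 233.4²) = 521.1 m.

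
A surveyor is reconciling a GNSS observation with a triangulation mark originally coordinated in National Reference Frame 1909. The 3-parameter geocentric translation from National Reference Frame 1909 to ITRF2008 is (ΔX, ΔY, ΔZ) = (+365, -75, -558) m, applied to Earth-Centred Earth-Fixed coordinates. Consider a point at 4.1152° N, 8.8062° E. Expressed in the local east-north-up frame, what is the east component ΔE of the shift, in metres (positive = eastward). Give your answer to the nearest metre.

ΔE = -130 m

At φ = 4.1152°, λ = 8.8062°: sin φ = 0.071762, cos φ = 0.997422, sin λ = 0.153093, cos λ = 0.988212.
ΔE = −sin λ·ΔX + cos λ·ΔY = −(0.153093)·(365) + (0.988212)·(-75) = -129.99 m.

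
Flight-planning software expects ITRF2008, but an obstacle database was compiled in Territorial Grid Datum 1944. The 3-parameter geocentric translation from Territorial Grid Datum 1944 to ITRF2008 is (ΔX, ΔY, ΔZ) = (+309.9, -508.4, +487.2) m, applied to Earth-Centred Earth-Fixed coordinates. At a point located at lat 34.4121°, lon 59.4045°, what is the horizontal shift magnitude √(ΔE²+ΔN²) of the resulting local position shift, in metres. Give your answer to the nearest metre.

768 m

At φ = 34.4121°, λ = 59.4045°: sin φ = 0.565141, cos φ = 0.824994, sin λ = 0.860782, cos λ = 0.508974.
ΔE = −sin λ·ΔX + cos λ·ΔY = −(0.860782)·(309.9) + (0.508974)·(-508.4) = -525.52 m.
ΔN = −sin φ cos λ·ΔX − sin φ sin λ·ΔY + cos φ·ΔZ = −(0.565141)(0.508974)(309.9) − (0.565141)(0.860782)(-508.4) + (0.824994)(487.2) = 560.11 m.
Horizontal magnitude = √(ΔE² + ΔN²) = √((-525.52)² + 560.11²) = 768.05 m.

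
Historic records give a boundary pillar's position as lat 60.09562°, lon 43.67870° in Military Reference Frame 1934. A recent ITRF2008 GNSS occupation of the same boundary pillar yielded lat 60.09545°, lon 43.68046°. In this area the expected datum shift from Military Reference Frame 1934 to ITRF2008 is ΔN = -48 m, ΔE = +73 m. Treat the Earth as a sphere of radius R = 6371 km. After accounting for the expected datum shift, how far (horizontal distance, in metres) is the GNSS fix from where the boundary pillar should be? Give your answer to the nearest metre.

Observed coordinate differences: Δφ = -0.00017°, Δλ = +0.00176°.
Converting to metres (1° lat = 111195 m, cos φ = 0.498554): observed ΔN = -18.9 m, observed ΔE = 97.6 m.
Subtracting the expected shift leaves a residual of -18.9 − (-48) = 29.1 m north and 97.6 − (73) = 24.6 m east.
Residual distance = √(29.1² + 24.6²) = 38.1 m.

38 m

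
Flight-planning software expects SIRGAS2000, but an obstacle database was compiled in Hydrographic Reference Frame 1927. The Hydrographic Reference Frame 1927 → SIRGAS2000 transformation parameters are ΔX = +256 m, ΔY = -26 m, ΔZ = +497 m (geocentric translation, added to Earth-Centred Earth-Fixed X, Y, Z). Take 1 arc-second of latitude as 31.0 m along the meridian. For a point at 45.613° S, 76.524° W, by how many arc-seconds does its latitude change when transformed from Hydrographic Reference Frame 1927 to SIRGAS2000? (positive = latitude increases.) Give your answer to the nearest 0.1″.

sin φ = -0.714631, cos φ = 0.699501, sin λ = -0.972468, cos λ = 0.233038.
North component: ΔN = −sin φ cos λ·ΔX − sin φ sin λ·ΔY + cos φ·ΔZ = −(-0.714631)(0.233038)(256) − (-0.714631)(-0.972468)(-26) + (0.699501)(497) = 408.35 m.
1° of latitude spans 3600 × 31.00 = 111600 m, so Δφ = 408.35 / 111600 × 3600 = 13.173″.

Δφ = 13.2″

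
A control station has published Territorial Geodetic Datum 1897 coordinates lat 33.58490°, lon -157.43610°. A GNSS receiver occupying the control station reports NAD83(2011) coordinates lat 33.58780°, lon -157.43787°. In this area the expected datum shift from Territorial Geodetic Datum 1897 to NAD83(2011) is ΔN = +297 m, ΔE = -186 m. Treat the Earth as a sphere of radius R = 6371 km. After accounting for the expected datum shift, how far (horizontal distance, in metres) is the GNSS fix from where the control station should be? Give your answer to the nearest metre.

34 m

Observed coordinate differences: Δφ = +0.00290°, Δλ = -0.00177°.
Converting to metres (1° lat = 111195 m, cos φ = 0.833067): observed ΔN = 322.5 m, observed ΔE = -164.0 m.
Subtracting the expected shift leaves a residual of 322.5 − (297) = 25.5 m north and -164.0 − (-186) = 22.0 m east.
Residual distance = √(25.5² + 22.0²) = 33.7 m.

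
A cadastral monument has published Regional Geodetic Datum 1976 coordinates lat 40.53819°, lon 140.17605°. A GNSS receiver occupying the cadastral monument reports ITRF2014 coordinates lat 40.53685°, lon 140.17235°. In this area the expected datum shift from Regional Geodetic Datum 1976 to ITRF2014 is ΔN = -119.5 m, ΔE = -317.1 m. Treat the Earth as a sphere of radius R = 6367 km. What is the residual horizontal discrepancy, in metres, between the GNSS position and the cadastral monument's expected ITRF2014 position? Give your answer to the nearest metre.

Observed coordinate differences: Δφ = -0.00134°, Δλ = -0.00370°.
Converting to metres (1° lat = 111125 m, cos φ = 0.759973): observed ΔN = -148.9 m, observed ΔE = -312.5 m.
Subtracting the expected shift leaves a residual of -148.9 − (-119.5) = -29.4 m north and -312.5 − (-317.1) = 4.6 m east.
Residual distance = √((-29.4)² + 4.6²) = 29.8 m.

30 m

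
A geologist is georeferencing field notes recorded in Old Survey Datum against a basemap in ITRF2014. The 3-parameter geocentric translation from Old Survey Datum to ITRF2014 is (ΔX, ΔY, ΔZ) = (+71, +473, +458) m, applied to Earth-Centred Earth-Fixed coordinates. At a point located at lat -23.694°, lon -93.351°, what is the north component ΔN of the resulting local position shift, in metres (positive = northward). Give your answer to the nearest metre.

ΔN = 228 m

At φ = -23.694°, λ = -93.351°: sin φ = -0.401852, cos φ = 0.915705, sin λ = -0.998290, cos λ = -0.058453.
ΔN = −sin φ cos λ·ΔX − sin φ sin λ·ΔY + cos φ·ΔZ = −(-0.401852)(-0.058453)(71) − (-0.401852)(-0.998290)(473) + (0.915705)(458) = 227.97 m.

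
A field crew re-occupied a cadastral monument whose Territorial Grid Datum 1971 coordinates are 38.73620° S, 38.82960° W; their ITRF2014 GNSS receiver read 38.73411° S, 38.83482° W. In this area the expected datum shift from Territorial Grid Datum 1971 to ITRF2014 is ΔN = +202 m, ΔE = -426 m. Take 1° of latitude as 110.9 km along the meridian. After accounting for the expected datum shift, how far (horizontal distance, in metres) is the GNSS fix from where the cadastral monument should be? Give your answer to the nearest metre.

Observed coordinate differences: Δφ = +0.00209°, Δλ = -0.00522°.
Converting to metres (1° lat = 110900 m, cos φ = 0.780035): observed ΔN = 231.8 m, observed ΔE = -451.6 m.
Subtracting the expected shift leaves a residual of 231.8 − (202) = 29.8 m north and -451.6 − (-426) = -25.6 m east.
Residual distance = √(29.8² + (-25.6)²) = 39.2 m.

39 m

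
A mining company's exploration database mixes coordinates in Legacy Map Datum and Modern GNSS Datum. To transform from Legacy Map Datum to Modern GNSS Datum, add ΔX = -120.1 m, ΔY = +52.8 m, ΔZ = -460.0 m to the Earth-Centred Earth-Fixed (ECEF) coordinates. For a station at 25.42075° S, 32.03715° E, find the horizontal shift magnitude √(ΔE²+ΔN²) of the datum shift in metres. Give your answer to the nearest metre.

The local east axis at (φ, λ) is (−sin λ, cos λ, 0), so ΔE = −sin(32.03715°)·(-120.1) + cos(32.03715°)·52.8 = 108.47 m.
The local north axis is (−sin φ cos λ, −sin φ sin λ, cos φ), giving ΔN = -43.703 + 12.023 − 415.463 = -447.14 m.
Horizontal magnitude = √(ΔE² + ΔN²) = √(108.47² + (-447.14)²) = 460.11 m.

460 m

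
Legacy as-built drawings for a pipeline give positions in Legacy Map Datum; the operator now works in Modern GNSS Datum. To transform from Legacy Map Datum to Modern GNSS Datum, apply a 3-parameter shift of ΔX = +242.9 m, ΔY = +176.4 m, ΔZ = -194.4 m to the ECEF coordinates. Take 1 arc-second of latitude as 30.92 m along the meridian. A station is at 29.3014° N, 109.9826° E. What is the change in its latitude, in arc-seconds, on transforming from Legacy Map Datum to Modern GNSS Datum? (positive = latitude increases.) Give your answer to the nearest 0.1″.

sin φ = 0.489404, cos φ = 0.872057, sin λ = 0.939796, cos λ = -0.341735.
North component: ΔN = −sin φ cos λ·ΔX − sin φ sin λ·ΔY + cos φ·ΔZ = −(0.489404)(-0.341735)(242.9) − (0.489404)(0.939796)(176.4) + (0.872057)(-194.4) = -210.04 m.
1° of latitude spans 3600 × 30.92 = 111312 m, so Δφ = -210.04 / 111312 × 3600 = -6.793″.

Δφ = -6.8″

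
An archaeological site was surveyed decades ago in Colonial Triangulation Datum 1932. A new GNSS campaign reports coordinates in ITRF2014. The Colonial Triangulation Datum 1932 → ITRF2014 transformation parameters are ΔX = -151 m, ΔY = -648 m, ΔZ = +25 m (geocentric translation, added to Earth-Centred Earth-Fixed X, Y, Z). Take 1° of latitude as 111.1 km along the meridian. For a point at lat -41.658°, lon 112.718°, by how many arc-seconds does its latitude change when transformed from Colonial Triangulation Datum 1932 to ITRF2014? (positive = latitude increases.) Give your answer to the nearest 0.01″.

Δφ = -11.01″

sin φ = -0.664683, cos φ = 0.747126, sin λ = 0.922417, cos λ = -0.386196.
North component: ΔN = −sin φ cos λ·ΔX − sin φ sin λ·ΔY + cos φ·ΔZ = −(-0.664683)(-0.386196)(-151) − (-0.664683)(0.922417)(-648) + (0.747126)(25) = -339.86 m.
1° of latitude spans 111100 m, so Δφ = -339.86 / 111100 × 3600 = -11.013″.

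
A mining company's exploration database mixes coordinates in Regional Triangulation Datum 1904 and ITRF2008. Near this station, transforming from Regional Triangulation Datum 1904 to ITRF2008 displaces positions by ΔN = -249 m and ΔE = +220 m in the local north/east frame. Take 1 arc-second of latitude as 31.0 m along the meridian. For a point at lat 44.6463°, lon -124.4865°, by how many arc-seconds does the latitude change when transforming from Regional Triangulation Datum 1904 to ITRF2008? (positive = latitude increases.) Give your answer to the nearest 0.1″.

Δφ = -8.0″

1″ of latitude = 31.00 m, so Δφ = -249.0 / 31.00 = -8.032″.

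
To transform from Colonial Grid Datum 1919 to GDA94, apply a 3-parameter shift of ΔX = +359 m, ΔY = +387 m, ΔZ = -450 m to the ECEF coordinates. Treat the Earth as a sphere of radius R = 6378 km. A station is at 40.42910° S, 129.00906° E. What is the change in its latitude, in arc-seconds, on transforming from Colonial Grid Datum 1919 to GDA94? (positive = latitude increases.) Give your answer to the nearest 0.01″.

sin φ = -0.648507, cos φ = 0.761209, sin λ = 0.777046, cos λ = -0.629443.
North component: ΔN = −sin φ cos λ·ΔX − sin φ sin λ·ΔY + cos φ·ΔZ = −(-0.648507)(-0.629443)(359) − (-0.648507)(0.777046)(387) + (0.761209)(-450) = -294.07 m.
1° of latitude spans πR/180 = 111317 m, so Δφ = -294.07 / 111317 × 3600 = -9.510″.

Δφ = -9.51″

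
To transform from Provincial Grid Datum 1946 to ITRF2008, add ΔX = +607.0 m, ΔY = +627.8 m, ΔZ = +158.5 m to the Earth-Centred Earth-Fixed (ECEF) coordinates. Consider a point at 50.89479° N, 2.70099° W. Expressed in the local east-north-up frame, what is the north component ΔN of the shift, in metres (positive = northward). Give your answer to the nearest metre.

At φ = 50.89479°, λ = -2.70099°: sin φ = 0.775989, cos φ = 0.630746, sin λ = -0.047124, cos λ = 0.998889.
ΔN = −sin φ cos λ·ΔX − sin φ sin λ·ΔY + cos φ·ΔZ = −(0.775989)(0.998889)(607.0) − (0.775989)(-0.047124)(627.8) + (0.630746)(158.5) = -347.57 m.

ΔN = -348 m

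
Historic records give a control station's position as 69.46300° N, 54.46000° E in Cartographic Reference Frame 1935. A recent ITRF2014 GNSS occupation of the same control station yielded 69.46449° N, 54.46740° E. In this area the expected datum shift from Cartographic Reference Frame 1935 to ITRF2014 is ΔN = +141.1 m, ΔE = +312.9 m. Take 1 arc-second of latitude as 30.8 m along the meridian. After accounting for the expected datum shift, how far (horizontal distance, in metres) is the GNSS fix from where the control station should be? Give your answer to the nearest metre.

35 m

Observed coordinate differences: Δφ = +0.00149°, Δλ = +0.00740°.
Converting to metres (1° lat = 110880 m, cos φ = 0.350812): observed ΔN = 165.2 m, observed ΔE = 287.8 m.
Subtracting the expected shift leaves a residual of 165.2 − (141.1) = 24.1 m north and 287.8 − (312.9) = -25.1 m east.
Residual distance = √(24.1² + (-25.1)²) = 34.8 m.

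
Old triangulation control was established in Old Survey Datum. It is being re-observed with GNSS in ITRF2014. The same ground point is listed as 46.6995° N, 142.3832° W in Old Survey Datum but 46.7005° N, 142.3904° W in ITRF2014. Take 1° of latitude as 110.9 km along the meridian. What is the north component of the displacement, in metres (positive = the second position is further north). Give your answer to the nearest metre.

Δφ = 46.7005° − 46.6995° = +0.0010°; Δλ = -142.3904° − -142.3832° = -0.0072°.
ΔN = Δφ × 110900 = 110.9 m; ΔE = Δλ × 110900 × cos(46.6995°) = -0.0072 × 110900 × 0.685825 = -547.6 m.

ΔN = 111 m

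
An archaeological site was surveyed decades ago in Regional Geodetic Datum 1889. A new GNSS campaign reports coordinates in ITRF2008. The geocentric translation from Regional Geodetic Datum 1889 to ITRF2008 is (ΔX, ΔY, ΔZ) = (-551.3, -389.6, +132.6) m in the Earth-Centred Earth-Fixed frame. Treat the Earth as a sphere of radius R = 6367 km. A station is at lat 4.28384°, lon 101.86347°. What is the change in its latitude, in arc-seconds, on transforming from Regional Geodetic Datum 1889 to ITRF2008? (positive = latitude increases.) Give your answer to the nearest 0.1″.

Δφ = 4.9″

sin φ = 0.074697, cos φ = 0.997206, sin λ = 0.978640, cos λ = -0.205580.
North component: ΔN = −sin φ cos λ·ΔX − sin φ sin λ·ΔY + cos φ·ΔZ = −(0.074697)(-0.205580)(-551.3) − (0.074697)(0.978640)(-389.6) + (0.997206)(132.6) = 152.24 m.
1° of latitude spans πR/180 = 111125 m, so Δφ = 152.24 / 111125 × 3600 = 4.932″.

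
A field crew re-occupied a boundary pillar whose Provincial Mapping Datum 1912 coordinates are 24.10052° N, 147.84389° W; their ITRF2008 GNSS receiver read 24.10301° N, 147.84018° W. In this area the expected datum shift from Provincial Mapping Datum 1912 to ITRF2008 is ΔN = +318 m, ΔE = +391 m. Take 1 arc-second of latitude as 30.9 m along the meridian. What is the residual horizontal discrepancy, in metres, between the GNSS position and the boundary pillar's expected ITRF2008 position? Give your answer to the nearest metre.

43 m

Observed coordinate differences: Δφ = +0.00249°, Δλ = +0.00371°.
Converting to metres (1° lat = 111240 m, cos φ = 0.912830): observed ΔN = 277.0 m, observed ΔE = 376.7 m.
Subtracting the expected shift leaves a residual of 277.0 − (318) = -41.0 m north and 376.7 − (391) = -14.3 m east.
Residual distance = √((-41.0)² + (-14.3)²) = 43.4 m.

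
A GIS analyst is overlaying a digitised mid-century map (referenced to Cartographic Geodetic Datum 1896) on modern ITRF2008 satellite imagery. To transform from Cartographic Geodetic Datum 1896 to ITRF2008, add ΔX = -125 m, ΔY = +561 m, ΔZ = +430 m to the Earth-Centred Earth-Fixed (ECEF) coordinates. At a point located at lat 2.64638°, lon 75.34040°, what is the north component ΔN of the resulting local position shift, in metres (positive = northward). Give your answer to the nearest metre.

ΔN = 406 m

At φ = 2.64638°, λ = 75.34040°: sin φ = 0.046172, cos φ = 0.998934, sin λ = 0.967446, cos λ = 0.253076.
ΔN = −sin φ cos λ·ΔX − sin φ sin λ·ΔY + cos φ·ΔZ = −(0.046172)(0.253076)(-125) − (0.046172)(0.967446)(561) + (0.998934)(430) = 405.94 m.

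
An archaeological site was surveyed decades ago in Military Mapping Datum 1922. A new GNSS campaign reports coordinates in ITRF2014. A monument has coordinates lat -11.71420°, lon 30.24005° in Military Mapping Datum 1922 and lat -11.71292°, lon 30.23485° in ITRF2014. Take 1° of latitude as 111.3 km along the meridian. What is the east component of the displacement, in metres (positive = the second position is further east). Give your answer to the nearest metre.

ΔE = -567 m

Δφ = -11.71292° − -11.71420° = +0.00128°; Δλ = 30.23485° − 30.24005° = -0.00520°.
ΔN = Δφ × 111300 = 142.5 m; ΔE = Δλ × 111300 × cos(-11.71420°) = -0.00520 × 111300 × 0.979173 = -566.7 m.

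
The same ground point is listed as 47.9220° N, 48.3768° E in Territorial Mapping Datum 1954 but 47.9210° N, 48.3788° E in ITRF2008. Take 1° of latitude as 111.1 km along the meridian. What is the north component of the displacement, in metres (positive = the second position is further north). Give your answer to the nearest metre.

Δφ = 47.9210° − 47.9220° = -0.0010°; Δλ = 48.3788° − 48.3768° = +0.0020°.
ΔN = Δφ × 111100 = -111.1 m; ΔE = Δλ × 111100 × cos(47.9220°) = +0.0020 × 111100 × 0.670142 = 148.9 m.

ΔN = -111 m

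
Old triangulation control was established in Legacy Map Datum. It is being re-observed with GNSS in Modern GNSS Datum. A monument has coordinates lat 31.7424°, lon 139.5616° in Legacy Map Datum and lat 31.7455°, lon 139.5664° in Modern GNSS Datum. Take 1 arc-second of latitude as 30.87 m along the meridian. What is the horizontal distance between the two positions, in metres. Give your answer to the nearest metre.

Δφ = 31.7455° − 31.7424° = +0.0031°; Δλ = 139.5664° − 139.5616° = +0.0048°.
1° of latitude = 3600 × 30.87 = 111132 m.
ΔN = Δφ × 111132 = 344.5 m; ΔE = Δλ × 111132 × cos(31.7424°) = +0.0048 × 111132 × 0.850422 = 453.6 m.
Distance = √(ΔE² + ΔN²) = √(453.6² + 344.5²) = 569.6 m.

570 m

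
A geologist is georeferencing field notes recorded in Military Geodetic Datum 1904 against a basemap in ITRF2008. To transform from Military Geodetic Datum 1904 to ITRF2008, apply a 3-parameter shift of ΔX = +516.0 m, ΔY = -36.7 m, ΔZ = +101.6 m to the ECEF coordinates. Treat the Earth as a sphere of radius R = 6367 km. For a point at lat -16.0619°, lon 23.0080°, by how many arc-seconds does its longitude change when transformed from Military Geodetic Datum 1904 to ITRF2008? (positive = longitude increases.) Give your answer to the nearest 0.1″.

sin φ = -0.276676, cos φ = 0.960963, sin λ = 0.390860, cos λ = 0.920450.
East component: ΔE = −sin λ·ΔX + cos λ·ΔY = −(0.390860)(516.0) + (0.920450)(-36.7) = -235.46 m.
1° of latitude spans πR/180 = 111125 m; at latitude φ, 1° of longitude spans that × cos φ = 106787.2 m, so Δλ = -235.46 / 106787.2 × 3600 = -7.938″.

Δλ = -7.9″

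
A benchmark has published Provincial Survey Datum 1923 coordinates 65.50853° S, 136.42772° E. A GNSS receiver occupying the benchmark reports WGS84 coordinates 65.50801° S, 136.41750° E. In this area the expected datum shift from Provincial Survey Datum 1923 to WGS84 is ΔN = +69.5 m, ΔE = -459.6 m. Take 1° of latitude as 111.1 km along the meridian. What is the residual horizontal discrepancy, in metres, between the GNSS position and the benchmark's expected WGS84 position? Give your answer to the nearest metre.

16 m

Observed coordinate differences: Δφ = +0.00052°, Δλ = -0.01022°.
Converting to metres (1° lat = 111100 m, cos φ = 0.414558): observed ΔN = 57.8 m, observed ΔE = -470.7 m.
Subtracting the expected shift leaves a residual of 57.8 − (69.5) = -11.7 m north and -470.7 − (-459.6) = -11.1 m east.
Residual distance = √((-11.7)² + (-11.1)²) = 16.2 m.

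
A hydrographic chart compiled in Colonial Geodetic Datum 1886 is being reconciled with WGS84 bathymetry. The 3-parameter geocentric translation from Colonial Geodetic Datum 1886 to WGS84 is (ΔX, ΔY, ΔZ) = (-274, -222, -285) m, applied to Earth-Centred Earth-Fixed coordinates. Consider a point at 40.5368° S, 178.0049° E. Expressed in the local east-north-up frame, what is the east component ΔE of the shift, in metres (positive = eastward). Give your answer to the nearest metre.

At φ = -40.5368°, λ = 178.0049°: sin φ = -0.649936, cos φ = 0.759989, sin λ = 0.034814, cos λ = -0.999394.
ΔE = −sin λ·ΔX + cos λ·ΔY = −(0.034814)·(-274) + (-0.999394)·(-222) = 231.40 m.

ΔE = 231 m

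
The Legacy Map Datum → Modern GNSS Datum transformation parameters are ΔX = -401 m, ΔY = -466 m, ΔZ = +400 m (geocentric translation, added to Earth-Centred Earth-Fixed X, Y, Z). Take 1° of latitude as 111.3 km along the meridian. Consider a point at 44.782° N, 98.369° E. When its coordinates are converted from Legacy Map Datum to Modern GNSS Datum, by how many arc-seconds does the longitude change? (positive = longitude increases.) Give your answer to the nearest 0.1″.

sin φ = 0.704411, cos φ = 0.709792, sin λ = 0.989351, cos λ = -0.145548.
East component: ΔE = −sin λ·ΔX + cos λ·ΔY = −(0.989351)(-401) + (-0.145548)(-466) = 464.56 m.
1° of latitude spans 111300 m; at latitude φ, 1° of longitude spans that × cos φ = 78999.9 m, so Δλ = 464.56 / 78999.9 × 3600 = 21.170″.

Δλ = 21.2″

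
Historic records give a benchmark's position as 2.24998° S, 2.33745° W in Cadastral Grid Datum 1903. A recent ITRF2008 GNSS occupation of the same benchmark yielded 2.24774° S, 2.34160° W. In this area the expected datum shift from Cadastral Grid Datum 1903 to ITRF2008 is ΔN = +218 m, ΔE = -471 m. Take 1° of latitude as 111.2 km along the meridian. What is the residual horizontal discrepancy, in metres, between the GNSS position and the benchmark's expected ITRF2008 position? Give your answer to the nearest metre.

Observed coordinate differences: Δφ = +0.00224°, Δλ = -0.00415°.
Converting to metres (1° lat = 111200 m, cos φ = 0.999229): observed ΔN = 249.1 m, observed ΔE = -461.1 m.
Subtracting the expected shift leaves a residual of 249.1 − (218) = 31.1 m north and -461.1 − (-471) = 9.9 m east.
Residual distance = √(31.1² + 9.9²) = 32.6 m.

33 m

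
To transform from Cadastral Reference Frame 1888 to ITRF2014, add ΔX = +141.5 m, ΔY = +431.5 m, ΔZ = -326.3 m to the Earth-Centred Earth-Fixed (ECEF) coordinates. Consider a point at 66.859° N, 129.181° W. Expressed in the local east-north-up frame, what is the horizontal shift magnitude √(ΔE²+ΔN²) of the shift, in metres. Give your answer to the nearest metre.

308 m

The local east axis at (φ, λ) is (−sin λ, cos λ, 0), so ΔE = −sin(-129.181°)·141.5 + cos(-129.181°)·431.5 = -162.93 m.
The local north axis is (−sin φ cos λ, −sin φ sin λ, cos φ), giving ΔN = 82.203 + 307.567 − 128.234 = 261.54 m.
Horizontal magnitude = √(ΔE² + ΔN²) = √((-162.93)² + 261.54²) = 308.13 m.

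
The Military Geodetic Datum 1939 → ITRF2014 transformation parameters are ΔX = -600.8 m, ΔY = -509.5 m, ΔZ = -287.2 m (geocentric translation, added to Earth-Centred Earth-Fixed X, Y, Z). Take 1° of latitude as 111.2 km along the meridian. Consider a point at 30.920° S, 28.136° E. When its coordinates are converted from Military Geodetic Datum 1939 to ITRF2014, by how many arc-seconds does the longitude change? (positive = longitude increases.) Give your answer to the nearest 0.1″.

Δλ = -6.3″

sin φ = -0.513841, cos φ = 0.857886, sin λ = 0.471566, cos λ = 0.881831.
East component: ΔE = −sin λ·ΔX + cos λ·ΔY = −(0.471566)(-600.8) + (0.881831)(-509.5) = -165.98 m.
1° of latitude spans 111200 m; at latitude φ, 1° of longitude spans that × cos φ = 95396.9 m, so Δλ = -165.98 / 95396.9 × 3600 = -6.263″.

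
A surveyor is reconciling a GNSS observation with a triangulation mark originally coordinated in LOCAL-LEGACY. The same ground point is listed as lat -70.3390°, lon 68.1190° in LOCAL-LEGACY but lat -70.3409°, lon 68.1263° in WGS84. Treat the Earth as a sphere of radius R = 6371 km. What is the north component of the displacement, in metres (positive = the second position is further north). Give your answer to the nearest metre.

Δφ = -70.3409° − -70.3390° = -0.0019°; Δλ = 68.1263° − 68.1190° = +0.0073°.
1° along a meridian = πR/180 = 111195 m.
ΔN = Δφ × 111195 = -211.3 m; ΔE = Δλ × 111195 × cos(-70.3390°) = +0.0073 × 111195 × 0.336454 = 273.1 m.

ΔN = -211 m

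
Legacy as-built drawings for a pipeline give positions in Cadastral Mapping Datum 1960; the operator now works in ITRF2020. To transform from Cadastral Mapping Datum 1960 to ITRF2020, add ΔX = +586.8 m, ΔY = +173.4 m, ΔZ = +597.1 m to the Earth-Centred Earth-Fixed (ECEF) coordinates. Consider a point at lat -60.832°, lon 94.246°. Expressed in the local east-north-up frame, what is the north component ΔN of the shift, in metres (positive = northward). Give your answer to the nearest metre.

The local north axis is (−sin φ cos λ, −sin φ sin λ, cos φ), giving ΔN = -37.937 + 150.996 + 291.010 = 404.07 m.

ΔN = 404 m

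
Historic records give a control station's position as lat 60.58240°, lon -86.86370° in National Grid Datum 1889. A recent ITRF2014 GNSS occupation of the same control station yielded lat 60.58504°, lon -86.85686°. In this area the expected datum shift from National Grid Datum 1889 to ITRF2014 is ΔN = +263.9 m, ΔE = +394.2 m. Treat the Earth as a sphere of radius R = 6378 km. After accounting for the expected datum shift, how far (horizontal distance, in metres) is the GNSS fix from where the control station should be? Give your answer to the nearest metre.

Observed coordinate differences: Δφ = +0.00264°, Δλ = +0.00684°.
Converting to metres (1° lat = 111317 m, cos φ = 0.491171): observed ΔN = 293.9 m, observed ΔE = 374.0 m.
Subtracting the expected shift leaves a residual of 293.9 − (263.9) = 30.0 m north and 374.0 − (394.2) = -20.2 m east.
Residual distance = √(30.0² + (-20.2)²) = 36.2 m.

36 m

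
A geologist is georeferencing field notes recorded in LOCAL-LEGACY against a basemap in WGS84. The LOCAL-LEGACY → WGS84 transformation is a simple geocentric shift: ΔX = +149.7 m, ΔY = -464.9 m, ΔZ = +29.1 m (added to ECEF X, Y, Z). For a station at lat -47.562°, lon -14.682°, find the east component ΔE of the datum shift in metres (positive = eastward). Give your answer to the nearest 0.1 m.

ΔE = -411.8 m

At φ = -47.562°, λ = -14.682°: sin φ = -0.738008, cos φ = 0.674792, sin λ = -0.253454, cos λ = 0.967347.
ΔE = −sin λ·ΔX + cos λ·ΔY = −(-0.253454)·(149.7) + (0.967347)·(-464.9) = -411.78 m.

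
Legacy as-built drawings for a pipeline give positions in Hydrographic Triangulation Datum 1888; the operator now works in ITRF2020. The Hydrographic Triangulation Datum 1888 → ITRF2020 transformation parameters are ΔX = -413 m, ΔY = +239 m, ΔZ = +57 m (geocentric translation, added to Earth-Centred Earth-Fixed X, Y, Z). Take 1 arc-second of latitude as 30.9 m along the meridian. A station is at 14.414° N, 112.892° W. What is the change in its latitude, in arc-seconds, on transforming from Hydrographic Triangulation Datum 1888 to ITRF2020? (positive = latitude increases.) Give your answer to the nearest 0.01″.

Δφ = 2.27″

sin φ = 0.248927, cos φ = 0.968522, sin λ = -0.921240, cos λ = -0.388995.
North component: ΔN = −sin φ cos λ·ΔX − sin φ sin λ·ΔY + cos φ·ΔZ = −(0.248927)(-0.388995)(-413) − (0.248927)(-0.921240)(239) + (0.968522)(57) = 70.02 m.
1° of latitude spans 3600 × 30.90 = 111240 m, so Δφ = 70.02 / 111240 × 3600 = 2.266″.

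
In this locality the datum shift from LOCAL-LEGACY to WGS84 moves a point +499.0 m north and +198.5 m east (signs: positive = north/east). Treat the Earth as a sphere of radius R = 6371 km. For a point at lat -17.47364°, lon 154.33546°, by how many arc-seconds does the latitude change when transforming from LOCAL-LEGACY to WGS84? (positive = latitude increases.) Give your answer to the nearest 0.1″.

On a sphere of radius R, 1 rad of latitude = R, so Δφ = ΔN / R = 499.0 / 6371000 = 7.8324e-05 rad = 16.155″.

Δφ = 16.2″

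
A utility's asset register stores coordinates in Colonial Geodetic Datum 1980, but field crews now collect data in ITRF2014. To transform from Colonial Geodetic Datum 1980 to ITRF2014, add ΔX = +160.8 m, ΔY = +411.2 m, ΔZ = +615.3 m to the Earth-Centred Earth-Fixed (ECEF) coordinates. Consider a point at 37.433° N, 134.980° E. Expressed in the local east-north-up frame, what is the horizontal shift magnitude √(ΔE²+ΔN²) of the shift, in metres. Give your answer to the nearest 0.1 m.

555.5 m

The local east axis at (φ, λ) is (−sin λ, cos λ, 0), so ΔE = −sin(134.980°)·160.8 + cos(134.980°)·411.2 = -404.40 m.
The local north axis is (−sin φ cos λ, −sin φ sin λ, cos φ), giving ΔN = 69.088 − 176.797 + 488.588 = 380.88 m.
Horizontal magnitude = √(ΔE² + ΔN²) = √((-404.40)² + 380.88²) = 555.53 m.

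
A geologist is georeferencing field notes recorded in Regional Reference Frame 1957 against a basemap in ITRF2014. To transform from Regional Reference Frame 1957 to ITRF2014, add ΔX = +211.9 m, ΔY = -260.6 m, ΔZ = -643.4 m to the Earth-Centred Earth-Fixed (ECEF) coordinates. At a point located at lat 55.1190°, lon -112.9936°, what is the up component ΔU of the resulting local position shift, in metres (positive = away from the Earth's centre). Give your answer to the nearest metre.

The local up (radial) axis is (cos φ cos λ, cos φ sin λ, sin φ), giving ΔU = -47.336 + 137.190 − 527.808 = -437.95 m.

ΔU = -438 m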